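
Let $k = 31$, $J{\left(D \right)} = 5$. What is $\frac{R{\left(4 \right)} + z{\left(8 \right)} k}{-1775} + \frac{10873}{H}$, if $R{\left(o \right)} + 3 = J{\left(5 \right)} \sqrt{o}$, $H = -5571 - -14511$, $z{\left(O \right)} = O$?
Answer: $\frac{136159}{126948} \approx 1.0726$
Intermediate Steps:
$H = 8940$ ($H = -5571 + 14511 = 8940$)
$R{\left(o \right)} = -3 + 5 \sqrt{o}$
$\frac{R{\left(4 \right)} + z{\left(8 \right)} k}{-1775} + \frac{10873}{H} = \frac{\left(-3 + 5 \sqrt{4}\right) + 8 \cdot 31}{-1775} + \frac{10873}{8940} = \left(\left(-3 + 5 \cdot 2\right) + 248\right) \left(- \frac{1}{1775}\right) + 10873 \cdot \frac{1}{8940} = \left(\left(-3 + 10\right) + 248\right) \left(- \frac{1}{1775}\right) + \frac{10873}{8940} = \left(7 + 248\right) \left(- \frac{1}{1775}\right) + \frac{10873}{8940} = 255 \left(- \frac{1}{1775}\right) + \frac{10873}{8940} = - \frac{51}{355} + \frac{10873}{8940} = \frac{136159}{126948}$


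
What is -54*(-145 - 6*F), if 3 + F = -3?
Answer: 5886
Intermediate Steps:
F = -6 (F = -3 - 3 = -6)
-54*(-145 - 6*F) = -54*(-145 - 6*(-6)) = -54*(-145 + 36) = -54*(-109) = 5886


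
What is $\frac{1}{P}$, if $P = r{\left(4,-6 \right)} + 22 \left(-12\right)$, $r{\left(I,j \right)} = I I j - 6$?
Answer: $- \frac{1}{366} \approx -0.0027322$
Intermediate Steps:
$r{\left(I,j \right)} = -6 + j I^{2}$ ($r{\left(I,j \right)} = I^{2} j - 6 = j I^{2} - 6 = -6 + j I^{2}$)
$P = -366$ ($P = \left(-6 - 6 \cdot 4^{2}\right) + 22 \left(-12\right) = \left(-6 - 96\right) - 264 = -102 - 264 = -366$)
$\frac{1}{P} = \frac{1}{-366} = - \frac{1}{366}$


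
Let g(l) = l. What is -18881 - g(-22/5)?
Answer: -94383/5 ≈ -18877.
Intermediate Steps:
-18881 - g(-22/5) = -18881 - (-22)/5 = -18881 - 1*(-22/5) = -18881 + 22/5 = -94383/5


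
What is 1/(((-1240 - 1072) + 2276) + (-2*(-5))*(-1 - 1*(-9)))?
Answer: 1/44 ≈ 0.022727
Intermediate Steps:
1/(((-1240 - 1072) + 2276) + (-2*(-5))*(-1 - 1*(-9))) = 1/((-2312 + 2276) + 10*(-1 + 9)) = 1/(-36 + 10*8) = 1/(-36 + 80) = 1/44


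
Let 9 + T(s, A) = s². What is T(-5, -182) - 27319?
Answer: -27303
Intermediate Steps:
T(s, A) = -9 + s²
T(-5, -182) - 27319 = (-9 + (-5)²) - 27319 = (-9 + 25) - 27319 = 16 - 27319 = -27303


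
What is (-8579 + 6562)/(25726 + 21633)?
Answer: -2017/47359 ≈ -0.042590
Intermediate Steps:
(-8579 + 6562)/(25726 + 21633) = -2017/47359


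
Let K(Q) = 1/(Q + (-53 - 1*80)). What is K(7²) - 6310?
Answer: -530041/84 ≈ -6310.0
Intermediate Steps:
K(Q) = 1/(-133 + Q) (K(Q) = 1/(Q + (-53 - 80)) = 1/(Q - 133) = 1/(-133 + Q))
K(7²) - 6310 = 1/(-133 + 7²) - 6310 = 1/(-133 + 49) - 6310 = 1/(-84) - 6310 = -1/84 - 6310 = -530041/84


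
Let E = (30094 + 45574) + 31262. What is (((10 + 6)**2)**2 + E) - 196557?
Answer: -24091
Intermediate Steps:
E = 106930 (E = 75668 + 31262 = 106930)
(((10 + 6)**2)**2 + E) - 196557 = (((10 + 6)**2)**2 + 106930) - 196557 = ((16**2)**2 + 106930) - 196557 = (256**2 + 106930) - 196557 = (65536 + 106930) - 196557 = 172466 - 196557 = -24091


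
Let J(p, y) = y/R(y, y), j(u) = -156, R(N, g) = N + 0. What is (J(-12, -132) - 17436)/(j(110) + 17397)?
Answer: -17435/17241 ≈ -1.0113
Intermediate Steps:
R(N, g) = N
J(p, y) = 1 (J(p, y) = y/y = 1)
(J(-12, -132) - 17436)/(j(110) + 17397) = (1 - 17436)/(-156 + 17397) = -17435/17241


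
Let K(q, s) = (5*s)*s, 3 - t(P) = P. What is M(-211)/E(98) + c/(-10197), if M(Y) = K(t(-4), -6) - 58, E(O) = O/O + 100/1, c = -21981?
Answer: 1154705/343299 ≈ 3.3636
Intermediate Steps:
E(O) = 101 (E(O) = 1 + 100*1 = 1 + 100 = 101)
t(P) = 3 - P
K(q, s) = 5*s²
M(Y) = 122 (M(Y) = 5*(-6)² - 58 = 5*36 - 58 = 180 - 58 = 122)
M(-211)/E(98) + c/(-10197) = 122/101 - 21981/(-10197) = 122*(1/101) - 21981*(-1/10197) = 122/101 + 7327/3399 = 1154705/343299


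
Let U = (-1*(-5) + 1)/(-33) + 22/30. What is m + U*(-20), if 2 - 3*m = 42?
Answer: -268/11 ≈ -24.364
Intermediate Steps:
m = -40/3 (m = ⅔ - ⅓*42 = ⅔ - 14 = -40/3 ≈ -13.333)
U = 91/165 (U = (5 + 1)*(-1/33) + 22*(1/30) = 6*(-1/33) + 11/15 = -2/11 + 11/15 = 91/165 ≈ 0.55152)
m + U*(-20) = -40/3 + (91/165)*(-20) = -40/3 - 364/33 = -268/11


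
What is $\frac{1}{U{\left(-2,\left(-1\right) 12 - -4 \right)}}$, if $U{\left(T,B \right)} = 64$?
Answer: $\frac{1}{64} \approx 0.015625$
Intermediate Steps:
$\frac{1}{U{\left(-2,\left(-1\right) 12 - -4 \right)}} = \frac{1}{64}$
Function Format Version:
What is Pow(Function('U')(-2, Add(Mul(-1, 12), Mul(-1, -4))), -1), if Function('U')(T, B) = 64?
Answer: Rational(1, 64) ≈ 0.015625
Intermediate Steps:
Pow(Function('U')(-2, Add(Mul(-1, 12), Mul(-1, -4))), -1) = Pow(64, -1) = Rational(1, 64)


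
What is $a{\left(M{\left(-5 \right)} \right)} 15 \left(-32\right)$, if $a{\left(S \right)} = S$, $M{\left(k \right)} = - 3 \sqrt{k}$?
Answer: $1440 i \sqrt{5} \approx 3219.9 i$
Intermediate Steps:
$a{\left(M{\left(-5 \right)} \right)} 15 \left(-32\right) = - 3 \sqrt{-5} \cdot 15 \left(-32\right) = - 3 i \sqrt{5} \cdot 15 \left(-32\right) = - 45 i \sqrt{5} \left(-32\right) = 1440 i \sqrt{5}$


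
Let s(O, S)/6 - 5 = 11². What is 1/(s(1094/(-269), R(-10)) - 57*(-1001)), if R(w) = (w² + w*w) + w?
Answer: 1/57813 ≈ 1.7297e-5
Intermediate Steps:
R(w) = w + 2*w² (R(w) = (w² + w²) + w = 2*w² + w = w + 2*w²)
s(O, S) = 756 (s(O, S) = 30 + 6*11² = 30 + 6*121 = 30 + 726 = 756)
1/(s(1094/(-269), R(-10)) - 57*(-1001)) = 1/(756 - 57*(-1001)) = 1/(756 + 57057) = 1/57813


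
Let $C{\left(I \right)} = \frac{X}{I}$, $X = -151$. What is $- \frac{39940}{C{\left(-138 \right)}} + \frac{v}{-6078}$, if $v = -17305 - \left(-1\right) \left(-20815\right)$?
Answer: $- \frac{16747239020}{458889} \approx -36495.0$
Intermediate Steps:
$v = -38120$ ($v = -17305 - 20815 = -38120$)
$C{\left(I \right)} = - \frac{151}{I}$
$- \frac{39940}{C{\left(-138 \right)}} + \frac{v}{-6078} = - \frac{39940}{\left(-151\right) \frac{1}{-138}} - \frac{38120}{-6078} = - \frac{39940}{\left(-151\right) \left(- \frac{1}{138}\right)} - - \frac{19060}{3039} = - \frac{39940}{\frac{151}{138}} + \frac{19060}{3039} = \left(-39940\right) \frac{138}{151} + \frac{19060}{3039} = - \frac{5511720}{151} + \frac{19060}{3039} = - \frac{16747239020}{458889}$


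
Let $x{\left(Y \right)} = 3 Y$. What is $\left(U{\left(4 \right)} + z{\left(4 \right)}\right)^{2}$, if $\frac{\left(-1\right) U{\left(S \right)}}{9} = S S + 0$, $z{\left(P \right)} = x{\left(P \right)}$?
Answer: $17424$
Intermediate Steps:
$z{\left(P \right)} = 3 P$
$U{\left(S \right)} = - 9 S^{2}$ ($U{\left(S \right)} = - 9 \left(S S + 0\right) = - 9 \left(S^{2} + 0\right) = - 9 S^{2}$)
$\left(U{\left(4 \right)} + z{\left(4 \right)}\right)^{2} = \left(- 9 \cdot 4^{2} + 3 \cdot 4\right)^{2} = \left(\left(-9\right) 16 + 12\right)^{2} = \left(-144 + 12\right)^{2} = \left(-132\right)^{2} = 17424$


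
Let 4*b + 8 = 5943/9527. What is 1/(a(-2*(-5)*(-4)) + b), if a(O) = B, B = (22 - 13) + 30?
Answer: 5444/202277 ≈ 0.026914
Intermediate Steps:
B = 39 (B = 9 + 30 = 39)
a(O) = 39
b = -10039/5444 (b = -2 + (5943/9527)/4 = -2 + (5943*(1/9527))/4 = -2 + (¼)*(849/1361) = -2 + 849/5444 = -10039/5444 ≈ -1.8440)
1/(a(-2*(-5)*(-4)) + b) = 1/(39 - 10039/5444) = 1/(202277/5444) = 5444/202277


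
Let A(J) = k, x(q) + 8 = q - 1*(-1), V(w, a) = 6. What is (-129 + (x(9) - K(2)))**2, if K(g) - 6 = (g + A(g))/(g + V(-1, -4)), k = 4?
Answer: 286225/16 ≈ 17889.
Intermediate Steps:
x(q) = -7 + q (x(q) = -8 + (q - 1*(-1)) = -8 + (q + 1) = -8 + (1 + q) = -7 + q)
A(J) = 4
K(g) = 6 + (4 + g)/(6 + g) (K(g) = 6 + (g + 4)/(g + 6) = 6 + (4 + g)/(6 + g))
(-129 + (x(9) - K(2)))**2 = (-129 + ((-7 + 9) - (40 + 7*2)/(6 + 2)))**2 = (-129 + (2 - (40 + 14)/8))**2 = (-129 + (2 - 54/8))**2 = (-129 + (2 - 1*27/4))**2 = (-129 + (2 - 27/4))**2 = (-129 - 19/4)**2 = (-535/4)**2 = 286225/16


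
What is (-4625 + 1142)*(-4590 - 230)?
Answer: 16788060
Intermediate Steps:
(-4625 + 1142)*(-4590 - 230) = -3483*(-4820) = 16788060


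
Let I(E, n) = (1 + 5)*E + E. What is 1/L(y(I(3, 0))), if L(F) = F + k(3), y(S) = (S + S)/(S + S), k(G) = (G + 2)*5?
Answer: 1/26 ≈ 0.038462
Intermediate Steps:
I(E, n) = 7*E (I(E, n) = 6*E + E = 7*E)
k(G) = 10 + 5*G (k(G) = (2 + G)*5 = 10 + 5*G)
y(S) = 1 (y(S) = (2*S)/((2*S)) = (2*S)*(1/(2*S)) = 1)
L(F) = 25 + F (L(F) = F + (10 + 5*3) = F + (10 + 15) = F + 25 = 25 + F)
1/L(y(I(3, 0))) = 1/(25 + 1) = 1/26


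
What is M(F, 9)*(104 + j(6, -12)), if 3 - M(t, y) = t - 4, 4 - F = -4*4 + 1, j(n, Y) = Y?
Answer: -1104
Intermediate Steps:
F = 19 (F = 4 - (-4*4 + 1) = 4 - (-16 + 1) = 4 - 1*(-15) = 4 + 15 = 19)
M(t, y) = 7 - t (M(t, y) = 3 - (t - 4) = 3 - (-4 + t) = 3 + (4 - t) = 7 - t)
M(F, 9)*(104 + j(6, -12)) = (7 - 1*19)*(104 - 12) = (7 - 19)*92 = -12*92 = -1104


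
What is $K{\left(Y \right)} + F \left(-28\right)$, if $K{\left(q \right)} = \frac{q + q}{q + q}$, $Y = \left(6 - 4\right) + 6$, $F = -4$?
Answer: $113$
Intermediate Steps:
$Y = 8$ ($Y = 2 + 6 = 8$)
$K{\left(q \right)} = 1$ ($K{\left(q \right)} = \frac{2 q}{2 q} = 2 q \frac{1}{2 q} = 1$)
$K{\left(Y \right)} + F \left(-28\right) = 1 - -112 = 1 + 112 = 113$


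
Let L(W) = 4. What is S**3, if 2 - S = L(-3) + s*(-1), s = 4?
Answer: 8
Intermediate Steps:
S = 2 (S = 2 - (4 + 4*(-1)) = 2 - (4 - 4) = 2 - 1*0 = 2 + 0 = 2)
S**3 = 2**3 = 8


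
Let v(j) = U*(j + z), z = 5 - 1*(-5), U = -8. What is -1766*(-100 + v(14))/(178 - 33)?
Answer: 515672/145 ≈ 3556.4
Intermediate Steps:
z = 10 (z = 5 + 5 = 10)
v(j) = -80 - 8*j (v(j) = -8*(j + 10) = -8*(10 + j) = -80 - 8*j)
-1766*(-100 + v(14))/(178 - 33) = -1766*(-100 + (-80 - 8*14))/(178 - 33) = -1766*(-100 + (-80 - 112))/145 = -1766*(-100 - 192)/145 = -(-515672)/145 = -1766*(-292/145) = 515672/145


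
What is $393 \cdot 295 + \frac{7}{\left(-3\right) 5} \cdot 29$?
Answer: $\frac{1738822}{15} \approx 1.1592 \cdot 10^{5}$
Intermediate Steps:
$393 \cdot 295 + \frac{7}{\left(-3\right) 5} \cdot 29 = 115935 + \frac{7}{-15} \cdot 29 = 115935 + 7 \left(- \frac{1}{15}\right) 29 = 115935 - \frac{203}{15} = \frac{1738822}{15}$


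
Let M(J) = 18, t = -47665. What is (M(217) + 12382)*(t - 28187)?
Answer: -940564800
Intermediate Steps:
(M(217) + 12382)*(t - 28187) = (18 + 12382)*(-47665 - 28187) = 12400*(-75852) = -940564800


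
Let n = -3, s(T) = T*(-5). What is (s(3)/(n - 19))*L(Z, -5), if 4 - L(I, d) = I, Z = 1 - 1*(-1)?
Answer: 15/11 ≈ 1.3636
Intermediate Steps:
s(T) = -5*T
Z = 2 (Z = 1 + 1 = 2)
L(I, d) = 4 - I
(s(3)/(n - 19))*L(Z, -5) = ((-5*3)/(-3 - 19))*(4 - 1*2) = (-15/(-22))*(4 - 2) = -1/22*(-15)*2 = (15/22)*2 = 15/11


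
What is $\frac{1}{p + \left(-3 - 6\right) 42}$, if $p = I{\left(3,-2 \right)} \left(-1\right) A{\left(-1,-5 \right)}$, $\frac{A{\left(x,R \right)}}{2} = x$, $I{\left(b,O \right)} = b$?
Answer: $- \frac{1}{372} \approx -0.0026882$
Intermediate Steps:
$A{\left(x,R \right)} = 2 x$
$p = 6$ ($p = 3 \left(-1\right) 2 \left(-1\right) = \left(-3\right) \left(-2\right) = 6$)
$\frac{1}{p + \left(-3 - 6\right) 42} = \frac{1}{6 + \left(-3 - 6\right) 42} = \frac{1}{6 - 378} = \frac{1}{-372} = - \frac{1}{372}$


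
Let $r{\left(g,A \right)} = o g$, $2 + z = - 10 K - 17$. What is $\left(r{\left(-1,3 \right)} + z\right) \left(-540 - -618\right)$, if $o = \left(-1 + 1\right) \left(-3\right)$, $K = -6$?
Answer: $3198$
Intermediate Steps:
$z = 41$ ($z = -2 - -43 = -2 + \left(60 - 17\right) = -2 + 43 = 41$)
$o = 0$ ($o = 0 \left(-3\right) = 0$)
$r{\left(g,A \right)} = 0$ ($r{\left(g,A \right)} = 0 g = 0$)
$\left(r{\left(-1,3 \right)} + z\right) \left(-540 - -618\right) = \left(0 + 41\right) \left(-540 - -618\right) = 41 \left(-540 + 618\right) = 41 \cdot 78 = 3198$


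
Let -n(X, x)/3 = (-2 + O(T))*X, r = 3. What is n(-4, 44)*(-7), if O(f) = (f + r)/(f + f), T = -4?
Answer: 315/2 ≈ 157.50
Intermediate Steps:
O(f) = (3 + f)/(2*f) (O(f) = (f + 3)/(f + f) = (3 + f)/((2*f)) = (3 + f)*(1/(2*f)) = (3 + f)/(2*f))
n(X, x) = 45*X/8 (n(X, x) = -3*(-2 + (1/2)*(3 - 4)/(-4))*X = -3*(-2 + (1/2)*(-1/4)*(-1))*X = -3*(-2 + 1/8)*X = -(-45)*X/8 = 45*X/8)
n(-4, 44)*(-7) = ((45/8)*(-4))*(-7) = -45/2*(-7) = 315/2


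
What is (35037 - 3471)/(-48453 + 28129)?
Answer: -15783/10162 ≈ -1.5531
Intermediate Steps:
(35037 - 3471)/(-48453 + 28129) = 31566/(-20324) = 31566*(-1/20324) = -15783/10162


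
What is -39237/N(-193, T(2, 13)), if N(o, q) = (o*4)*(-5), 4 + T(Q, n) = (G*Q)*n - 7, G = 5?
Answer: -39237/3860 ≈ -10.165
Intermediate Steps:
T(Q, n) = -11 + 5*Q*n (T(Q, n) = -4 + ((5*Q)*n - 7) = -4 + (5*Q*n - 7) = -4 + (-7 + 5*Q*n) = -11 + 5*Q*n)
N(o, q) = -20*o (N(o, q) = (4*o)*(-5) = -20*o)
-39237/N(-193, T(2, 13)) = -39237/((-20*(-193))) = -39237/3860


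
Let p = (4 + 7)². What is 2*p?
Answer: 242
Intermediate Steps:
p = 121 (p = 11² = 121)
2*p = 2*121 = 242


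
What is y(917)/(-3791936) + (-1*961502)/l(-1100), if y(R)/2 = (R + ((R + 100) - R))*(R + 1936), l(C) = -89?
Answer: 1822718790347/168741152 ≈ 10802.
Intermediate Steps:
y(R) = 2*(100 + R)*(1936 + R) (y(R) = 2*((R + ((R + 100) - R))*(R + 1936)) = 2*((R + ((100 + R) - R))*(1936 + R)) = 2*((R + 100)*(1936 + R)) = 2*((100 + R)*(1936 + R)) = 2*(100 + R)*(1936 + R))
y(917)/(-3791936) + (-1*961502)/l(-1100) = (387200 + 2*917**2 + 4072*917)/(-3791936) - 1*961502/(-89) = (387200 + 2*840889 + 3734024)*(-1/3791936) - 961502*(-1/89) = (387200 + 1681778 + 3734024)*(-1/3791936) + 961502/89 = 5803002*(-1/3791936) + 961502/89 = -2901501/1895968 + 961502/89 = 1822718790347/168741152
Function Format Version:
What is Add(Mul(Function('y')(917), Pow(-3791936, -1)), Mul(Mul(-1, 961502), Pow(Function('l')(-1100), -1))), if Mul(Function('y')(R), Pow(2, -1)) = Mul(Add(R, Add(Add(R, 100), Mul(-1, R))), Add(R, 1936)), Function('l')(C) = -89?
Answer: Rational(1822718790347, 168741152) ≈ 10802.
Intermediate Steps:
Function('y')(R) = Mul(2, Add(100, R), Add(1936, R)) (Function('y')(R) = Mul(2, Mul(Add(R, Add(Add(R, 100), Mul(-1, R))), Add(R, 1936))) = Mul(2, Mul(Add(R, Add(Add(100, R), Mul(-1, R))), Add(1936, R))) = Mul(2, Mul(Add(R, 100), Add(1936, R))) = Mul(2, Mul(Add(100, R), Add(1936, R))) = Mul(2, Add(100, R), Add(1936, R)))
Add(Mul(Function('y')(917), Pow(-3791936, -1)), Mul(Mul(-1, 961502), Pow(Function('l')(-1100), -1))) = Add(Mul(Add(387200, Mul(2, Pow(917, 2)), Mul(4072, 917)), Pow(-3791936, -1)), Mul(Mul(-1, 961502), Pow(-89, -1))) = Add(Mul(Add(387200, Mul(2, 840889), 3734024), Rational(-1, 3791936)), Mul(-961502, Rational(-1, 89))) = Add(Mul(Add(387200, 1681778, 3734024), Rational(-1, 3791936)), Rational(961502, 89)) = Add(Mul(5803002, Rational(-1, 3791936)), Rational(961502, 89)) = Add(Rational(-2901501, 1895968), Rational(961502, 89)) = Rational(1822718790347, 168741152)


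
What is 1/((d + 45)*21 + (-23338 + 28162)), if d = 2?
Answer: 1/5811 ≈ 0.00017209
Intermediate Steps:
1/((d + 45)*21 + (-23338 + 28162)) = 1/((2 + 45)*21 + (-23338 + 28162)) = 1/(47*21 + 4824) = 1/(987 + 4824) = 1/5811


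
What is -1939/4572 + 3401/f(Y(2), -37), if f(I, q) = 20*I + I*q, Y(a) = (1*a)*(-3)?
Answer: 2558599/77724 ≈ 32.919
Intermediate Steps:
Y(a) = -3*a (Y(a) = a*(-3) = -3*a)
-1939/4572 + 3401/f(Y(2), -37) = -1939/4572 + 3401/(((-3*2)*(20 - 37))) = -1939*1/4572 + 3401/((-6*(-17))) = -1939/4572 + 3401/102 = 2558599/77724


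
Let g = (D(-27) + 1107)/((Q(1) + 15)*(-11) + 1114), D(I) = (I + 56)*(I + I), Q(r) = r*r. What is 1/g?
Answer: -938/459 ≈ -2.0436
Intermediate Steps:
Q(r) = r**2
D(I) = 2*I*(56 + I) (D(I) = (56 + I)*(2*I) = 2*I*(56 + I))
g = -459/938 (g = (2*(-27)*(56 - 27) + 1107)/((1**2 + 15)*(-11) + 1114) = (2*(-27)*29 + 1107)/((1 + 15)*(-11) + 1114) = (-1566 + 1107)/(16*(-11) + 1114) = -459/(-176 + 1114) = -459/938 ≈ -0.48934)
1/g = 1/(-459/938) = -938/459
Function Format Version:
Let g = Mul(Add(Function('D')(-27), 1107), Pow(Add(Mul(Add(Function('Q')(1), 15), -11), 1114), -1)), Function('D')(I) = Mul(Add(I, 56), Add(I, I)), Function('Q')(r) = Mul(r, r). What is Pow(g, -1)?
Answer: Rational(-938, 459) ≈ -2.0436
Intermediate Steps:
Function('Q')(r) = Pow(r, 2)
Function('D')(I) = Mul(2, I, Add(56, I)) (Function('D')(I) = Mul(Add(56, I), Mul(2, I)) = Mul(2, I, Add(56, I)))
g = Rational(-459, 938) (g = Mul(Add(Mul(2, -27, Add(56, -27)), 1107), Pow(Add(Mul(Add(Pow(1, 2), 15), -11), 1114), -1)) = Mul(Add(Mul(2, -27, 29), 1107), Pow(Add(Mul(Add(1, 15), -11), 1114), -1)) = Mul(Add(-1566, 1107), Pow(Add(Mul(16, -11), 1114), -1)) = Mul(-459, Pow(Add(-176, 1114), -1)) = Mul(-459, Pow(938, -1)) = Mul(-459, Rational(1, 938)) = Rational(-459, 938) ≈ -0.48934)
Pow(g, -1) = Pow(Rational(-459, 938), -1) = Rational(-938, 459)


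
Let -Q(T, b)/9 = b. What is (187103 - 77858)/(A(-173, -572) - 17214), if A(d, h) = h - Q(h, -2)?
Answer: -109245/17804 ≈ -6.1360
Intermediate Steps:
Q(T, b) = -9*b
A(d, h) = -18 + h (A(d, h) = h - (-9)*(-2) = h - 1*18 = h - 18 = -18 + h)
(187103 - 77858)/(A(-173, -572) - 17214) = (187103 - 77858)/((-18 - 572) - 17214) = 109245/(-590 - 17214) = 109245/(-17804) = 109245*(-1/17804) = -109245/17804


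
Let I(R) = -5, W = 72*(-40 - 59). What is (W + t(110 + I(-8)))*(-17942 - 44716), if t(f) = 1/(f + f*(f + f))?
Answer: 3298334643354/7385 ≈ 4.4663e+8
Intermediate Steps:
W = -7128 (W = 72*(-99) = -7128)
t(f) = 1/(f + 2*f²) (t(f) = 1/(f + f*(2*f)) = 1/(f + 2*f²))
(W + t(110 + I(-8)))*(-17942 - 44716) = (-7128 + 1/((110 - 5)*(1 + 2*(110 - 5))))*(-17942 - 44716) = (-7128 + 1/(105*(1 + 2*105)))*(-62658) = (-7128 + 1/(105*(1 + 210)))*(-62658) = (-7128 + (1/105)/211)*(-62658) = (-7128 + (1/105)*(1/211))*(-62658) = (-7128 + 1/22155)*(-62658) = -157920839/22155*(-62658) = 3298334643354/7385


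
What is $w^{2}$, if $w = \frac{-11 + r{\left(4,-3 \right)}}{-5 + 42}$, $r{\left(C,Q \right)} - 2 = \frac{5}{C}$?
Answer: $\frac{961}{21904} \approx 0.043873$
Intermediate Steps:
$r{\left(C,Q \right)} = 2 + \frac{5}{C}$
$w = - \frac{31}{148}$ ($w = \frac{-11 + \left(2 + \frac{5}{4}\right)}{-5 + 42} = \frac{-11 + \left(2 + 5 \cdot \frac{1}{4}\right)}{37} = \left(-11 + \left(2 + \frac{5}{4}\right)\right) \frac{1}{37} = \left(-11 + \frac{13}{4}\right) \frac{1}{37} = \left(- \frac{31}{4}\right) \frac{1}{37} = - \frac{31}{148} \approx -0.20946$)
$w^{2} = \left(- \frac{31}{148}\right)^{2} = \frac{961}{21904}$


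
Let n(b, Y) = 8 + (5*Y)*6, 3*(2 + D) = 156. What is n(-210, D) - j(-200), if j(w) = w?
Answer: 1708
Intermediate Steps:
D = 50 (D = -2 + (1/3)*156 = -2 + 52 = 50)
n(b, Y) = 8 + 30*Y
n(-210, D) - j(-200) = (8 + 30*50) - 1*(-200) = (8 + 1500) + 200 = 1508 + 200 = 1708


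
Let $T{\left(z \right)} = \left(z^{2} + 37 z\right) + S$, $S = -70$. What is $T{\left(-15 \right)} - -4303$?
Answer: $3903$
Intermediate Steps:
$T{\left(z \right)} = -70 + z^{2} + 37 z$ ($T{\left(z \right)} = \left(z^{2} + 37 z\right) - 70 = -70 + z^{2} + 37 z$)
$T{\left(-15 \right)} - -4303 = \left(-70 + \left(-15\right)^{2} + 37 \left(-15\right)\right) - -4303 = \left(-70 + 225 - 555\right) + 4303 = -400 + 4303 = 3903$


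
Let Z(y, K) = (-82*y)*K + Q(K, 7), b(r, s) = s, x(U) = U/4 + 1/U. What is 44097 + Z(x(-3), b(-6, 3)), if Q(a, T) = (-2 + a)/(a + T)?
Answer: 221818/5 ≈ 44364.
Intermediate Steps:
x(U) = 1/U + U/4 (x(U) = U*(¼) + 1/U = U/4 + 1/U = 1/U + U/4)
Q(a, T) = (-2 + a)/(T + a)
Z(y, K) = (-2 + K)/(7 + K) - 82*K*y (Z(y, K) = (-82*y)*K + (-2 + K)/(7 + K) = -82*K*y + (-2 + K)/(7 + K) = (-2 + K)/(7 + K) - 82*K*y)
44097 + Z(x(-3), b(-6, 3)) = 44097 + (-2 + 3 - 82*3*(1/(-3) + (¼)*(-3))*(7 + 3))/(7 + 3) = 44097 + (-2 + 3 - 82*3*(-⅓ - ¾)*10)/10 = 44097 + (-2 + 3 - 82*3*(-13/12)*10)/10 = 44097 + (-2 + 3 + 2665)/10 = 44097 + (⅒)*2666 = 44097 + 1333/5 = 221818/5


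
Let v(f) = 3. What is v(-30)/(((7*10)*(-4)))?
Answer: -3/280 ≈ -0.010714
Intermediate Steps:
v(-30)/(((7*10)*(-4))) = 3/(((7*10)*(-4))) = 3/((70*(-4))) = 3/(-280) = 3*(-1/280) = -3/280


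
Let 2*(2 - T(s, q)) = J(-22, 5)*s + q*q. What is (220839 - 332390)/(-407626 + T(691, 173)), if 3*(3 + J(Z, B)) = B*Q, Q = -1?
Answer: 669306/2525857 ≈ 0.26498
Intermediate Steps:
J(Z, B) = -3 - B/3 (J(Z, B) = -3 + (B*(-1))/3 = -3 + (-B)/3 = -3 - B/3)
T(s, q) = 2 - q²/2 + 7*s/3 (T(s, q) = 2 - ((-3 - ⅓*5)*s + q*q)/2 = 2 - ((-3 - 5/3)*s + q²)/2 = 2 - (-14*s/3 + q²)/2 = 2 - (q² - 14*s/3)/2 = 2 + (-q²/2 + 7*s/3) = 2 - q²/2 + 7*s/3)
(220839 - 332390)/(-407626 + T(691, 173)) = (220839 - 332390)/(-407626 + (2 - ½*173² + (7/3)*691)) = -111551/(-407626 + (2 - ½*29929 + 4837/3)) = -111551/(-407626 + (2 - 29929/2 + 4837/3)) = -111551/(-407626 - 80101/6) = -111551/(-2525857/6) = -111551*(-6/2525857) = 669306/2525857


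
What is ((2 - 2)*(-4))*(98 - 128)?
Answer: 0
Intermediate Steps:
((2 - 2)*(-4))*(98 - 128) = (0*(-4))*(-30) = 0*(-30) = 0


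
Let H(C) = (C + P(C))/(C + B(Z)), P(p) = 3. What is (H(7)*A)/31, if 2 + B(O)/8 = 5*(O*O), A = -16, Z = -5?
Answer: -160/30721 ≈ -0.0052082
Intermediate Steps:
B(O) = -16 + 40*O² (B(O) = -16 + 8*(5*(O*O)) = -16 + 8*(5*O²) = -16 + 40*O²)
H(C) = (3 + C)/(984 + C) (H(C) = (C + 3)/(C + (-16 + 40*(-5)²)) = (3 + C)/(C + (-16 + 40*25)) = (3 + C)/(C + (-16 + 1000)) = (3 + C)/(C + 984) = (3 + C)/(984 + C))
(H(7)*A)/31 = (((3 + 7)/(984 + 7))*(-16))/31 = ((10/991)*(-16))*(1/31) = -160/991*1/31 = -160/30721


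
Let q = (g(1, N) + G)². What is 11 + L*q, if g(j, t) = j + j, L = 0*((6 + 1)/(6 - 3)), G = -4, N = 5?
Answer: 11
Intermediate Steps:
L = 0 (L = 0*(7/3) = 0)
g(j, t) = 2*j
q = 4 (q = (2*1 - 4)² = (2 - 4)² = (-2)² = 4)
11 + L*q = 11 + 0*4 = 11 + 0 = 11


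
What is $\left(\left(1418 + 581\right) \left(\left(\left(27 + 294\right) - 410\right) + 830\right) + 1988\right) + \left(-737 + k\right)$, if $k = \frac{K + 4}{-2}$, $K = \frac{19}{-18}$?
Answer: $\frac{53370307}{36} \approx 1.4825 \cdot 10^{6}$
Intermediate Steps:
$K = - \frac{19}{18}$ ($K = 19 \left(- \frac{1}{18}\right) = - \frac{19}{18} \approx -1.0556$)
$k = - \frac{53}{36}$ ($k = \frac{- \frac{19}{18} + 4}{-2} = \frac{53}{18} \left(- \frac{1}{2}\right) = - \frac{53}{36} \approx -1.4722$)
$\left(\left(1418 + 581\right) \left(\left(\left(27 + 294\right) - 410\right) + 830\right) + 1988\right) + \left(-737 + k\right) = \left(\left(1418 + 581\right) \left(\left(\left(27 + 294\right) - 410\right) + 830\right) + 1988\right) - \frac{26585}{36} = \left(1999 \left(\left(321 - 410\right) + 830\right) + 1988\right) - \frac{26585}{36} = \left(1999 \left(-89 + 830\right) + 1988\right) - \frac{26585}{36} = \left(1999 \cdot 741 + 1988\right) - \frac{26585}{36} = \left(1481259 + 1988\right) - \frac{26585}{36} = 1483247 - \frac{26585}{36} = \frac{53370307}{36}$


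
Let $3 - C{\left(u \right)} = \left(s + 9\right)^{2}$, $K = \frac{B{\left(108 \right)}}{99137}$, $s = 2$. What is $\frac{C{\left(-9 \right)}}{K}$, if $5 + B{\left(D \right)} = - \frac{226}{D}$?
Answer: $\frac{631700964}{383} \approx 1.6494 \cdot 10^{6}$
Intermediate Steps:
$B{\left(D \right)} = -5 - \frac{226}{D}$
$K = - \frac{383}{5353398}$ ($K = \frac{-5 - \frac{226}{108}}{99137} = \left(-5 - \frac{113}{54}\right) \frac{1}{99137} = \left(- \frac{383}{54}\right) \frac{1}{99137} = - \frac{383}{5353398} \approx -7.1543 \cdot 10^{-5}$)
$C{\left(u \right)} = -118$ ($C{\left(u \right)} = 3 - \left(2 + 9\right)^{2} = 3 - 11^{2} = 3 - 121 = -118$)
$\frac{C{\left(-9 \right)}}{K} = - \frac{118}{- \frac{383}{5353398}} = \left(-118\right) \left(- \frac{5353398}{383}\right) = \frac{631700964}{383}$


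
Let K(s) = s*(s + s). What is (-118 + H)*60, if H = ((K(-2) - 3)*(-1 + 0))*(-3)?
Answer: -6180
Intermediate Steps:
K(s) = 2*s² (K(s) = s*(2*s) = 2*s²)
H = 15 (H = ((2*(-2)² - 3)*(-1 + 0))*(-3) = ((2*4 - 3)*(-1))*(-3) = ((8 - 3)*(-1))*(-3) = (5*(-1))*(-3) = -5*(-3) = 15)
(-118 + H)*60 = (-118 + 15)*60 = -103*60 = -6180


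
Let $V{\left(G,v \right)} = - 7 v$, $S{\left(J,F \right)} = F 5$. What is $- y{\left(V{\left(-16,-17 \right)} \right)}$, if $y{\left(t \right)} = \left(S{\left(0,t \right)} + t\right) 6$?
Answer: $-4284$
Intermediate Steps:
$S{\left(J,F \right)} = 5 F$
$y{\left(t \right)} = 36 t$ ($y{\left(t \right)} = \left(5 t + t\right) 6 = 6 t 6 = 36 t$)
$- y{\left(V{\left(-16,-17 \right)} \right)} = - 36 \left(\left(-7\right) \left(-17\right)\right) = - 36 \cdot 119 = \left(-1\right) 4284 = -4284$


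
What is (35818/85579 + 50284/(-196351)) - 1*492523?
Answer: -8276118449148085/16803522229 ≈ -4.9252e+5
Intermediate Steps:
(35818/85579 + 50284/(-196351)) - 1*492523 = (35818*(1/85579) + 50284*(-1/196351)) - 492523 = (35818/85579 - 50284/196351) - 492523 = 2729645682/16803522229 - 492523 = -8276118449148085/16803522229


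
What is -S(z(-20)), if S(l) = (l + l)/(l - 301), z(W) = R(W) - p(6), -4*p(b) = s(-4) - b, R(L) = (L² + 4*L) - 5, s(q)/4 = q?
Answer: -1238/17 ≈ -72.823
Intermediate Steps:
s(q) = 4*q
R(L) = -5 + L² + 4*L
p(b) = 4 + b/4 (p(b) = -(4*(-4) - b)/4 = -(-16 - b)/4 = 4 + b/4)
z(W) = -21/2 + W² + 4*W (z(W) = (-5 + W² + 4*W) - (4 + (¼)*6) = (-5 + W² + 4*W) - (4 + 3/2) = (-5 + W² + 4*W) - 1*11/2 = (-5 + W² + 4*W) - 11/2 = -21/2 + W² + 4*W)
S(l) = 2*l/(-301 + l) (S(l) = (2*l)/(-301 + l) = 2*l/(-301 + l))
-S(z(-20)) = -2*(-21/2 + (-20)² + 4*(-20))/(-301 + (-21/2 + (-20)² + 4*(-20))) = -2*(-21/2 + 400 - 80)/(-301 + (-21/2 + 400 - 80)) = -2*619/(2*(-301 + 619/2)) = -2*619/(2*17/2) = -2*619*2/(2*17) = -1*1238/17 = -1238/17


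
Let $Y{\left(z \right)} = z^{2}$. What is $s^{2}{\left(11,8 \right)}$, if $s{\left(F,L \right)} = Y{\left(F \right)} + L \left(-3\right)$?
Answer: $9409$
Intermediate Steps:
$s{\left(F,L \right)} = F^{2} - 3 L$ ($s{\left(F,L \right)} = F^{2} + L \left(-3\right) = F^{2} - 3 L$)
$s^{2}{\left(11,8 \right)} = \left(11^{2} - 24\right)^{2} = \left(121 - 24\right)^{2} = 97^{2} = 9409$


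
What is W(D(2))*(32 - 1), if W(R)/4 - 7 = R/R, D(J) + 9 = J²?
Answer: 992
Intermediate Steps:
D(J) = -9 + J²
W(R) = 32 (W(R) = 28 + 4*(R/R) = 28 + 4*1 = 28 + 4 = 32)
W(D(2))*(32 - 1) = 32*(32 - 1) = 32*31 = 992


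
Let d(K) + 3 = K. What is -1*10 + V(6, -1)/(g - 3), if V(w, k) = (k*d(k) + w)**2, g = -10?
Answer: -230/13 ≈ -17.692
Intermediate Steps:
d(K) = -3 + K
V(w, k) = (w + k*(-3 + k))**2 (V(w, k) = (k*(-3 + k) + w)**2 = (w + k*(-3 + k))**2)
-1*10 + V(6, -1)/(g - 3) = -1*10 + (6 - (-3 - 1))**2/(-10 - 3) = -10 + (6 - 1*(-4))**2/(-13) = -10 - (6 + 4)**2/13 = -10 - 1/13*10**2 = -10 - 1/13*100 = -10 - 100/13 = -230/13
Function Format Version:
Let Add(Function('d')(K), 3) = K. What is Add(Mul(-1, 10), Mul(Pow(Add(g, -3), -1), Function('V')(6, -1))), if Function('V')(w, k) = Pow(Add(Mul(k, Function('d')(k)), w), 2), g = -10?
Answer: Rational(-230, 13) ≈ -17.692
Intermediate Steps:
Function('d')(K) = Add(-3, K)
Function('V')(w, k) = Pow(Add(w, Mul(k, Add(-3, k))), 2) (Function('V')(w, k) = Pow(Add(Mul(k, Add(-3, k)), w), 2) = Pow(Add(w, Mul(k, Add(-3, k))), 2))
Add(Mul(-1, 10), Mul(Pow(Add(g, -3), -1), Function('V')(6, -1))) = Add(Mul(-1, 10), Mul(Pow(Add(-10, -3), -1), Pow(Add(6, Mul(-1, Add(-3, -1))), 2))) = Add(-10, Mul(Pow(-13, -1), Pow(Add(6, Mul(-1, -4)), 2))) = Add(-10, Mul(Rational(-1, 13), Pow(Add(6, 4), 2))) = Add(-10, Mul(Rational(-1, 13), Pow(10, 2))) = Add(-10, Mul(Rational(-1, 13), 100)) = Add(-10, Rational(-100, 13)) = Rational(-230, 13)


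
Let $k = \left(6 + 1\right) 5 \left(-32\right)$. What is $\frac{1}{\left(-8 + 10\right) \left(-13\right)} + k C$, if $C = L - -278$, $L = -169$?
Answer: $- \frac{3174081}{26} \approx -1.2208 \cdot 10^{5}$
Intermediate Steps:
$C = 109$ ($C = -169 - -278 = -169 + 278 = 109$)
$k = -1120$ ($k = 7 \cdot 5 \left(-32\right) = 35 \left(-32\right) = -1120$)
$\frac{1}{\left(-8 + 10\right) \left(-13\right)} + k C = \frac{1}{\left(-8 + 10\right) \left(-13\right)} - 122080 = \frac{1}{2 \left(-13\right)} - 122080 = \frac{1}{-26} - 122080 = - \frac{1}{26} - 122080 = - \frac{3174081}{26}$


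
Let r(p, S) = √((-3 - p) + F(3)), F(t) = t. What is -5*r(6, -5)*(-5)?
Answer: 25*I*√6 ≈ 61.237*I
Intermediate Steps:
r(p, S) = √(-p) (r(p, S) = √((-3 - p) + 3) = √(-p))
-5*r(6, -5)*(-5) = -5*I*√6*(-5) = 25*I*√6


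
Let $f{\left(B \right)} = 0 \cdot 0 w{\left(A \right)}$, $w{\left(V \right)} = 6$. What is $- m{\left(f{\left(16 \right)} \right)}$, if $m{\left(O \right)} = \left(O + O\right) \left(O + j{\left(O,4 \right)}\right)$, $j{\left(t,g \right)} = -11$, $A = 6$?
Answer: $0$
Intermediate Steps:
$f{\left(B \right)} = 0$ ($f{\left(B \right)} = 0 \cdot 0 \cdot 6 = 0 \cdot 6 = 0$)
$m{\left(O \right)} = 2 O \left(-11 + O\right)$ ($m{\left(O \right)} = \left(O + O\right) \left(O - 11\right) = 2 O \left(-11 + O\right)$)
$- m{\left(f{\left(16 \right)} \right)} = - 2 \cdot 0 \left(-11 + 0\right) = - 2 \cdot 0 \left(-11\right) = \left(-1\right) 0 = 0$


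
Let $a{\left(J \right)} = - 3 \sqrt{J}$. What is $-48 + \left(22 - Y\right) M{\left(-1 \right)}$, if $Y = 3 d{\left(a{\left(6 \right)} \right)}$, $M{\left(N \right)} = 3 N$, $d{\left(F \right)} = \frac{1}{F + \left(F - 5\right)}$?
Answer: $- \frac{21729}{191} - \frac{54 \sqrt{6}}{191} \approx -114.46$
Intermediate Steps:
$d{\left(F \right)} = \frac{1}{-5 + 2 F}$ ($d{\left(F \right)} = \frac{1}{F + \left(F - 5\right)} = \frac{1}{F + \left(-5 + F\right)} = \frac{1}{-5 + 2 F}$)
$Y = \frac{3}{-5 - 6 \sqrt{6}}$ ($Y = \frac{3}{-5 + 2 \left(- 3 \sqrt{6}\right)} = \frac{3}{-5 - 6 \sqrt{6}} \approx -0.15231$)
$-48 + \left(22 - Y\right) M{\left(-1 \right)} = -48 + \left(22 - \left(\frac{15}{191} - \frac{18 \sqrt{6}}{191}\right)\right) 3 \left(-1\right) = -48 + \left(22 - \left(\frac{15}{191} - \frac{18 \sqrt{6}}{191}\right)\right) \left(-3\right) = -48 + \left(\frac{4187}{191} + \frac{18 \sqrt{6}}{191}\right) \left(-3\right) = -48 - \left(\frac{12561}{191} + \frac{54 \sqrt{6}}{191}\right) = - \frac{21729}{191} - \frac{54 \sqrt{6}}{191}$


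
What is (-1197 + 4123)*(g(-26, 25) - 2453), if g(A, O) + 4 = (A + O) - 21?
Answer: -7253554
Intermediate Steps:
g(A, O) = -25 + A + O (g(A, O) = -4 + ((A + O) - 21) = -4 + (-21 + A + O) = -25 + A + O)
(-1197 + 4123)*(g(-26, 25) - 2453) = (-1197 + 4123)*((-25 - 26 + 25) - 2453) = 2926*(-26 - 2453) = 2926*(-2479) = -7253554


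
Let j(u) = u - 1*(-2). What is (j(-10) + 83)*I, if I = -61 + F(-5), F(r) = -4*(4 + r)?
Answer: -4275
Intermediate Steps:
j(u) = 2 + u (j(u) = u + 2 = 2 + u)
F(r) = -16 - 4*r
I = -57 (I = -61 + (-16 - 4*(-5)) = -61 + (-16 + 20) = -61 + 4 = -57)
(j(-10) + 83)*I = ((2 - 10) + 83)*(-57) = (-8 + 83)*(-57) = 75*(-57) = -4275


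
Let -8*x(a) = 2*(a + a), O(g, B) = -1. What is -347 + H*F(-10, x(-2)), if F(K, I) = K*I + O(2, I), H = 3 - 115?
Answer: 885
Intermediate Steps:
H = -112
x(a) = -a/2 (x(a) = -(a + a)/4 = -2*a/4 = -a/2)
F(K, I) = -1 + I*K (F(K, I) = K*I - 1 = I*K - 1 = -1 + I*K)
-347 + H*F(-10, x(-2)) = -347 - 112*(-1 - 1/2*(-2)*(-10)) = -347 - 112*(-1 + 1*(-10)) = -347 - 112*(-1 - 10) = -347 - 112*(-11) = -347 + 1232 = 885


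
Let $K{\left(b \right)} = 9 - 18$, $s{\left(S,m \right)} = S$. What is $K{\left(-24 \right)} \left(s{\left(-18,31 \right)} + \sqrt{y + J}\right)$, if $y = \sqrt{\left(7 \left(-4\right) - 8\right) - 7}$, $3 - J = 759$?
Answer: $162 - 9 \sqrt{-756 + i \sqrt{43}} \approx 160.93 - 247.46 i$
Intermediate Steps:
$J = -756$ ($J = 3 - 759 = -756$)
$K{\left(b \right)} = -9$
$y = i \sqrt{43}$ ($y = \sqrt{\left(-28 - 8\right) - 7} = \sqrt{-36 - 7} = \sqrt{-43} = i \sqrt{43} \approx 6.5574 i$)
$K{\left(-24 \right)} \left(s{\left(-18,31 \right)} + \sqrt{y + J}\right) = - 9 \left(-18 + \sqrt{i \sqrt{43} - 756}\right) = - 9 \left(-18 + \sqrt{-756 + i \sqrt{43}}\right) = 162 - 9 \sqrt{-756 + i \sqrt{43}}$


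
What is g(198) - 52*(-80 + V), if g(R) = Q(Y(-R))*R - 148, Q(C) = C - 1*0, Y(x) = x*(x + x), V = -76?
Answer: 15532748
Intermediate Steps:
Y(x) = 2*x² (Y(x) = x*(2*x) = 2*x²)
Q(C) = C (Q(C) = C + 0 = C)
g(R) = -148 + 2*R³ (g(R) = (2*(-R)²)*R - 148 = (2*R²)*R - 148 = 2*R³ - 148 = -148 + 2*R³)
g(198) - 52*(-80 + V) = (-148 + 2*198³) - 52*(-80 - 76) = (-148 + 2*7762392) - 52*(-156) = (-148 + 15524784) + 8112 = 15524636 + 8112 = 15532748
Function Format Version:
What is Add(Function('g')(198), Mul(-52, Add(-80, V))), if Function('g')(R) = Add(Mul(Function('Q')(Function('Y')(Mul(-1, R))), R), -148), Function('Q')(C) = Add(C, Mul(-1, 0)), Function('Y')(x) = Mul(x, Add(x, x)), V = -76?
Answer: 15532748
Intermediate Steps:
Function('Y')(x) = Mul(2, Pow(x, 2)) (Function('Y')(x) = Mul(x, Mul(2, x)) = Mul(2, Pow(x, 2)))
Function('Q')(C) = C (Function('Q')(C) = Add(C, 0) = C)
Function('g')(R) = Add(-148, Mul(2, Pow(R, 3))) (Function('g')(R) = Add(Mul(Mul(2, Pow(Mul(-1, R), 2)), R), -148) = Add(Mul(Mul(2, Pow(R, 2)), R), -148) = Add(Mul(2, Pow(R, 3)), -148) = Add(-148, Mul(2, Pow(R, 3))))
Add(Function('g')(198), Mul(-52, Add(-80, V))) = Add(Add(-148, Mul(2, Pow(198, 3))), Mul(-52, Add(-80, -76))) = Add(Add(-148, Mul(2, 7762392)), Mul(-52, -156)) = Add(Add(-148, 15524784), 8112) = Add(15524636, 8112) = 15532748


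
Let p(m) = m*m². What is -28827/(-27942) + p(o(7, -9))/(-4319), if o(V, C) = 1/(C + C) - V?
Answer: 130557025867/117302416056 ≈ 1.1130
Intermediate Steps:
o(V, C) = 1/(2*C) - V
p(m) = m³
-28827/(-27942) + p(o(7, -9))/(-4319) = -28827/(-27942) + ((½)/(-9) - 1*7)³/(-4319) = -28827*(-1/27942) + ((½)*(-⅑) - 7)³*(-1/4319) = 9609/9314 + (-1/18 - 7)³*(-1/4319) = 9609/9314 + (-127/18)³*(-1/4319) = 9609/9314 - 2048383/5832*(-1/4319) = 9609/9314 + 2048383/25188408 = 130557025867/117302416056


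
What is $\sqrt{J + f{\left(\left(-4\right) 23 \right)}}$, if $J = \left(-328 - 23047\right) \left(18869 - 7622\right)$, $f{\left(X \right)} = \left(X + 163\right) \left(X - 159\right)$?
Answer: $i \sqrt{262916446} \approx 16215.0 i$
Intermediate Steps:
$f{\left(X \right)} = \left(-159 + X\right) \left(163 + X\right)$ ($f{\left(X \right)} = \left(163 + X\right) \left(-159 + X\right) = \left(-159 + X\right) \left(163 + X\right)$)
$J = -262898625$ ($J = - 23375 \left(18869 - 7622\right) = \left(-23375\right) 11247 = -262898625$)
$\sqrt{J + f{\left(\left(-4\right) 23 \right)}} = \sqrt{-262898625 + \left(-25917 + \left(\left(-4\right) 23\right)^{2} + 4 \left(\left(-4\right) 23\right)\right)} = \sqrt{-262898625 + \left(-25917 + \left(-92\right)^{2} + 4 \left(-92\right)\right)} = \sqrt{-262898625 - 17821} = \sqrt{-262916446} = i \sqrt{262916446}$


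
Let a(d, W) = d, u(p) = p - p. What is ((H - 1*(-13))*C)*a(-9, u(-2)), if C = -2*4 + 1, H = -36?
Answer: -1449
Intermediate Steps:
u(p) = 0
C = -7 (C = -8 + 1 = -7)
((H - 1*(-13))*C)*a(-9, u(-2)) = ((-36 - 1*(-13))*(-7))*(-9) = ((-36 + 13)*(-7))*(-9) = -23*(-7)*(-9) = 161*(-9) = -1449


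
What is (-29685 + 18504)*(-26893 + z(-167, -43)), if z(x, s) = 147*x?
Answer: 575173002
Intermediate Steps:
(-29685 + 18504)*(-26893 + z(-167, -43)) = (-29685 + 18504)*(-26893 + 147*(-167)) = -11181*(-26893 - 24549) = -11181*(-51442) = 575173002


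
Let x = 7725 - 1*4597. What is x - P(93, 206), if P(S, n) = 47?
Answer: 3081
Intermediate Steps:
x = 3128 (x = 7725 - 4597 = 3128)
x - P(93, 206) = 3128 - 1*47 = 3128 - 47 = 3081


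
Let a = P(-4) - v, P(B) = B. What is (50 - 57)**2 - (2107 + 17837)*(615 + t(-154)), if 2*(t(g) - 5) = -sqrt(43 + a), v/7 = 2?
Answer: -12315371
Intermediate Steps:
v = 14 (v = 7*2 = 14)
a = -18 (a = -4 - 1*14 = -4 - 14 = -18)
t(g) = 5/2 (t(g) = 5 + (-sqrt(43 - 18))/2 = 5 + (-sqrt(25))/2 = 5 + (-1*5)/2 = 5 + (1/2)*(-5) = 5 - 5/2 = 5/2)
(50 - 57)**2 - (2107 + 17837)*(615 + t(-154)) = (50 - 57)**2 - (2107 + 17837)*(615 + 5/2) = (-7)**2 - 19944*1235/2 = 49 - 1*12315420 = 49 - 12315420 = -12315371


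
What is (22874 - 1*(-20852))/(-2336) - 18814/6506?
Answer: -82107715/3799504 ≈ -21.610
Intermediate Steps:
(22874 - 1*(-20852))/(-2336) - 18814/6506 = (22874 + 20852)*(-1/2336) - 18814*1/6506 = 43726*(-1/2336) - 9407/3253 = -21863/1168 - 9407/3253 = -82107715/3799504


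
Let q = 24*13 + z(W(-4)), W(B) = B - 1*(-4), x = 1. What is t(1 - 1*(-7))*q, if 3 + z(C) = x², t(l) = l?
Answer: 2480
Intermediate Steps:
W(B) = 4 + B (W(B) = B + 4 = 4 + B)
z(C) = -2 (z(C) = -3 + 1² = -3 + 1 = -2)
q = 310 (q = 24*13 - 2 = 312 - 2 = 310)
t(1 - 1*(-7))*q = (1 - 1*(-7))*310 = (1 + 7)*310 = 8*310 = 2480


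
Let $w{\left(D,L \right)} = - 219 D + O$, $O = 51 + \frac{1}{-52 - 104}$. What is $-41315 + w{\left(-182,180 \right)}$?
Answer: $- \frac{219337}{156} \approx -1406.0$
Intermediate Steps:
$O = \frac{7955}{156}$ ($O = 51 + \frac{1}{-156} = 51 - \frac{1}{156} = \frac{7955}{156} \approx 50.994$)
$w{\left(D,L \right)} = \frac{7955}{156} - 219 D$ ($w{\left(D,L \right)} = - 219 D + \frac{7955}{156} = \frac{7955}{156} - 219 D$)
$-41315 + w{\left(-182,180 \right)} = -41315 + \left(\frac{7955}{156} - -39858\right) = -41315 + \left(\frac{7955}{156} + 39858\right) = -41315 + \frac{6225803}{156} = - \frac{219337}{156}$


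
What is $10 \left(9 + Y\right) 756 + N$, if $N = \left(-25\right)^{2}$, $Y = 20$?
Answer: $219865$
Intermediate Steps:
$N = 625$
$10 \left(9 + Y\right) 756 + N = 10 \left(9 + 20\right) 756 + 625 = 10 \cdot 29 \cdot 756 + 625 = 290 \cdot 756 + 625 = 219240 + 625 = 219865$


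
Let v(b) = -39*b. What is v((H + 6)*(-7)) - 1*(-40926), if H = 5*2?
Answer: 45294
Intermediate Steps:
H = 10
v((H + 6)*(-7)) - 1*(-40926) = -39*(10 + 6)*(-7) - 1*(-40926) = -624*(-7) + 40926 = -39*(-112) + 40926 = 4368 + 40926 = 45294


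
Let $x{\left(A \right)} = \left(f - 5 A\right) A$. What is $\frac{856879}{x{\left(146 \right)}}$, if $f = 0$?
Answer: $- \frac{856879}{106580} \approx -8.0398$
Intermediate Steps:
$x{\left(A \right)} = - 5 A^{2}$ ($x{\left(A \right)} = \left(0 - 5 A\right) A = - 5 A A = - 5 A^{2}$)
$\frac{856879}{x{\left(146 \right)}} = \frac{856879}{\left(-5\right) 146^{2}} = \frac{856879}{\left(-5\right) 21316} = \frac{856879}{-106580} = 856879 \left(- \frac{1}{106580}\right) = - \frac{856879}{106580}$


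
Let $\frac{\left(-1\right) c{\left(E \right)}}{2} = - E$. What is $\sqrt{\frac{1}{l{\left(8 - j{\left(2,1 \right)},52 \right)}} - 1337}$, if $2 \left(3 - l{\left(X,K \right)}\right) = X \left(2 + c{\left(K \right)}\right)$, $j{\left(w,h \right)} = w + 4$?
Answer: $\frac{4 i \sqrt{886521}}{103} \approx 36.565 i$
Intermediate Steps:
$j{\left(w,h \right)} = 4 + w$
$c{\left(E \right)} = 2 E$ ($c{\left(E \right)} = - 2 \left(- E\right) = 2 E$)
$l{\left(X,K \right)} = 3 - \frac{X \left(2 + 2 K\right)}{2}$
$\sqrt{\frac{1}{l{\left(8 - j{\left(2,1 \right)},52 \right)}} - 1337} = \sqrt{\frac{1}{3 - \left(8 - \left(4 + 2\right)\right) - 52 \left(8 - \left(4 + 2\right)\right)} - 1337} = \sqrt{\frac{1}{3 - \left(8 - 6\right) - 52 \left(8 - 6\right)} - 1337} = \sqrt{\frac{1}{3 - 2 - 52 \cdot 2} - 1337} = \sqrt{\frac{1}{3 - 2 - 104} - 1337} = \sqrt{\frac{1}{-103} - 1337} = \sqrt{- \frac{1}{103} - 1337} = \sqrt{- \frac{137712}{103}} = \frac{4 i \sqrt{886521}}{103}$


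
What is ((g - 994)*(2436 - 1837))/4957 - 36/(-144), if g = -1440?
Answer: -5826907/19828 ≈ -293.87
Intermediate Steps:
((g - 994)*(2436 - 1837))/4957 - 36/(-144) = ((-1440 - 994)*(2436 - 1837))/4957 - 36/(-144) = -2434*599*(1/4957) - 36*(-1/144) = -1457966*1/4957 + ¼ = -1457966/4957 + ¼ = -5826907/19828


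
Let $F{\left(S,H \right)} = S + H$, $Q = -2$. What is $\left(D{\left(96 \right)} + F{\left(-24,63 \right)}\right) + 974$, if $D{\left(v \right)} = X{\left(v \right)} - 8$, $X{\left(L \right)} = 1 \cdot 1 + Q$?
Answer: $1004$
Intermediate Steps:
$X{\left(L \right)} = -1$ ($X{\left(L \right)} = 1 \cdot 1 - 2 = 1 - 2 = -1$)
$F{\left(S,H \right)} = H + S$
$D{\left(v \right)} = -9$ ($D{\left(v \right)} = -1 - 8 = -9$)
$\left(D{\left(96 \right)} + F{\left(-24,63 \right)}\right) + 974 = \left(-9 + \left(63 - 24\right)\right) + 974 = \left(-9 + 39\right) + 974 = 30 + 974 = 1004$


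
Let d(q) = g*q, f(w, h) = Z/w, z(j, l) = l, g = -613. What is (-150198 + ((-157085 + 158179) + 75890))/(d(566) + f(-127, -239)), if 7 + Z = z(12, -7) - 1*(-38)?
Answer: 4649089/22031845 ≈ 0.21102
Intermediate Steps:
Z = 24 (Z = -7 + (-7 - 1*(-38)) = -7 + (-7 + 38) = -7 + 31 = 24)
f(w, h) = 24/w
d(q) = -613*q
(-150198 + ((-157085 + 158179) + 75890))/(d(566) + f(-127, -239)) = (-150198 + ((-157085 + 158179) + 75890))/(-613*566 + 24/(-127)) = (-150198 + (1094 + 75890))/(-346958 + 24*(-1/127)) = (-150198 + 76984)/(-346958 - 24/127) = -73214/(-44063690/127) = -73214*(-127/44063690) = 4649089/22031845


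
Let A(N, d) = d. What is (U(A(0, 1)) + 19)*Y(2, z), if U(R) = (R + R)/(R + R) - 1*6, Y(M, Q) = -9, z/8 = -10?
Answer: -126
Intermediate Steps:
z = -80 (z = 8*(-10) = -80)
U(R) = -5 (U(R) = (2*R)/((2*R)) - 6 = (2*R)*(1/(2*R)) - 6 = 1 - 6 = -5)
(U(A(0, 1)) + 19)*Y(2, z) = (-5 + 19)*(-9) = 14*(-9) = -126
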